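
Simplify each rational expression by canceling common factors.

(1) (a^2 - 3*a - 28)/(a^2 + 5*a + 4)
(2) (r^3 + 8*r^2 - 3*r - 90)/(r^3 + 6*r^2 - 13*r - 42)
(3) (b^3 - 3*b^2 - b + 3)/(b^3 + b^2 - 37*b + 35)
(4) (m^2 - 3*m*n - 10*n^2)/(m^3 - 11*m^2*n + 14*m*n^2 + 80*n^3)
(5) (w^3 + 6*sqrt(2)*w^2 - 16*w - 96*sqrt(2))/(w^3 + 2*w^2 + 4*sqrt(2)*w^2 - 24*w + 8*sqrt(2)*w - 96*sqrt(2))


(1) = (a - 7)/(a + 1)
(2) = (r^2 + 11*r + 30)/(r^2 + 9*r + 14)
(3) = (b^2 - 2*b - 3)/(b^2 + 2*b - 35)
(4) = 1/(m - 8*n)
(5) = (w^2 + w*(4 + 6*sqrt(2)) + 24*sqrt(2))/(w^2 + w*(4*sqrt(2) + 6) + 24*sqrt(2))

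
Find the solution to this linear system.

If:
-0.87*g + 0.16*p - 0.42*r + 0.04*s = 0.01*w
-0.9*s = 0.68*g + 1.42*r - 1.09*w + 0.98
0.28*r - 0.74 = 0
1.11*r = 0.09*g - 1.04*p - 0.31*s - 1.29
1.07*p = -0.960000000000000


Then:
g = -1.88
p = -0.90
r = 2.64
s = -11.16
w = -6.05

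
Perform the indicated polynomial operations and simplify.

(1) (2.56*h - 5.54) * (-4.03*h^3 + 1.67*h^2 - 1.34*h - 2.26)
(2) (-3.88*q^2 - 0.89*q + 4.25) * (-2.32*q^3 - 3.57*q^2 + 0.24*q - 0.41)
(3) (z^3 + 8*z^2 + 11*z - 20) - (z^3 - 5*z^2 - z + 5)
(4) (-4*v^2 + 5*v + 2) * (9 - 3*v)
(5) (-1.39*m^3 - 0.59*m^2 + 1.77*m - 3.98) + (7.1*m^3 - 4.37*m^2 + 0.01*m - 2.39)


(1) = -10.3168*h^4 + 26.6014*h^3 - 12.6822*h^2 + 1.638*h + 12.5204
(2) = 9.0016*q^5 + 15.9164*q^4 - 7.6139*q^3 - 13.7953*q^2 + 1.3849*q - 1.7425
(3) = 13*z^2 + 12*z - 25
(4) = 12*v^3 - 51*v^2 + 39*v + 18
(5) = 5.71*m^3 - 4.96*m^2 + 1.78*m - 6.37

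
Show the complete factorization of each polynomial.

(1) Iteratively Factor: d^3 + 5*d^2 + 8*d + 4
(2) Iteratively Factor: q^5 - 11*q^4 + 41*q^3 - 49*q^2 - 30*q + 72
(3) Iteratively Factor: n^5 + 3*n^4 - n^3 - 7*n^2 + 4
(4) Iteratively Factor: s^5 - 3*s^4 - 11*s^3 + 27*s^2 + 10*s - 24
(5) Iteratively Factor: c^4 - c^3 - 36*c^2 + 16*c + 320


(1) = (d + 1)*(d^2 + 4*d + 4) = (d + 1)*(d + 2)*(d + 2)
(2) = (q - 2)*(q^4 - 9*q^3 + 23*q^2 - 3*q - 36) = (q - 4)*(q - 2)*(q^3 - 5*q^2 + 3*q + 9) = (q - 4)*(q - 2)*(q + 1)*(q^2 - 6*q + 9) = (q - 4)*(q - 3)*(q - 2)*(q + 1)*(q - 3)
(3) = (n - 1)*(n^4 + 4*n^3 + 3*n^2 - 4*n - 4) = (n - 1)^2*(n^3 + 5*n^2 + 8*n + 4) = (n - 1)^2*(n + 1)*(n^2 + 4*n + 4) = (n - 1)^2*(n + 1)*(n + 2)*(n + 2)
(4) = (s - 2)*(s^4 - s^3 - 13*s^2 + s + 12) = (s - 2)*(s + 3)*(s^3 - 4*s^2 - s + 4) = (s - 2)*(s + 1)*(s + 3)*(s^2 - 5*s + 4) = (s - 2)*(s - 1)*(s + 1)*(s + 3)*(s - 4)
(5) = (c - 5)*(c^3 + 4*c^2 - 16*c - 64) = (c - 5)*(c + 4)*(c^2 - 16) = (c - 5)*(c - 4)*(c + 4)*(c + 4)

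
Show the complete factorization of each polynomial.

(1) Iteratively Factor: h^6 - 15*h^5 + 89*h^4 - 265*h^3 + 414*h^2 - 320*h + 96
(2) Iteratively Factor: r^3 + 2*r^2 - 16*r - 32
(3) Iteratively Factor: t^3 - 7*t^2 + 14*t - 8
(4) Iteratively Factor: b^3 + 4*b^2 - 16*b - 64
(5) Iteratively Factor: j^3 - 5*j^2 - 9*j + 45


(1) = (h - 1)*(h^5 - 14*h^4 + 75*h^3 - 190*h^2 + 224*h - 96) = (h - 3)*(h - 1)*(h^4 - 11*h^3 + 42*h^2 - 64*h + 32) = (h - 3)*(h - 1)^2*(h^3 - 10*h^2 + 32*h - 32) = (h - 3)*(h - 2)*(h - 1)^2*(h^2 - 8*h + 16) = (h - 4)*(h - 3)*(h - 2)*(h - 1)^2*(h - 4)
(2) = (r - 4)*(r^2 + 6*r + 8) = (r - 4)*(r + 4)*(r + 2)
(3) = (t - 1)*(t^2 - 6*t + 8) = (t - 2)*(t - 1)*(t - 4)
(4) = (b - 4)*(b^2 + 8*b + 16) = (b - 4)*(b + 4)*(b + 4)
(5) = (j + 3)*(j^2 - 8*j + 15) = (j - 5)*(j + 3)*(j - 3)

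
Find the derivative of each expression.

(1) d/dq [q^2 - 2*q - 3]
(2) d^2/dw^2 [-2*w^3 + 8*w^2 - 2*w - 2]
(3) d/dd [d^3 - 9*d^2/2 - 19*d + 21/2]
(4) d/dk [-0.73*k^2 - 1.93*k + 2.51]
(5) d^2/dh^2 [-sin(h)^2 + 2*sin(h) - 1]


(1) = 2*q - 2
(2) = 16 - 12*w
(3) = 3*d^2 - 9*d - 19
(4) = -1.46*k - 1.93
(5) = -2*sin(h) - 2*cos(2*h)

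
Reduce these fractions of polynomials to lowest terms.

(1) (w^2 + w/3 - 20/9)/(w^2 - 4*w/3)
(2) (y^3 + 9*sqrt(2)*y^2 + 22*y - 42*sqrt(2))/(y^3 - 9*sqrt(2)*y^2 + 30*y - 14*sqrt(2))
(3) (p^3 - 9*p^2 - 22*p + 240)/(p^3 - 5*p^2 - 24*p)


(1) = (3*w + 5)/(3*w)
(2) = (y^2 + 10*sqrt(2)*y + 42)/(y^2 - 8*sqrt(2)*y + 14)
(3) = (p^2 - p - 30)/(p^2 + 3*p)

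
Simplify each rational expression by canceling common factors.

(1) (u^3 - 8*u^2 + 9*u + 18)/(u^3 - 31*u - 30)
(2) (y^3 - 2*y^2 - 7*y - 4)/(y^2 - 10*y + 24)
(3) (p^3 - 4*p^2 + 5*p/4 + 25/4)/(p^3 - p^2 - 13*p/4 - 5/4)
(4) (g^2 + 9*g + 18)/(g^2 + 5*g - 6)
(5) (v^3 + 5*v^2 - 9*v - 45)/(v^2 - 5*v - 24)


(1) = (u - 3)/(u + 5)
(2) = (y^2 + 2*y + 1)/(y - 6)
(3) = (2*p - 5)/(2*p + 1)
(4) = (g + 3)/(g - 1)
(5) = (v^2 + 2*v - 15)/(v - 8)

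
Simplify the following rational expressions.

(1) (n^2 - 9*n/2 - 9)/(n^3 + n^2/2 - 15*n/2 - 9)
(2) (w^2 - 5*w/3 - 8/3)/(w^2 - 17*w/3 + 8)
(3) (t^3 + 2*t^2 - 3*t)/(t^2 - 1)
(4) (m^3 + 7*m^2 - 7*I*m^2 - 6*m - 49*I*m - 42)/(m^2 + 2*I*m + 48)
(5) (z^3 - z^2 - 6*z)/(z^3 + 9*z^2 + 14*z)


(1) = (n - 6)/(n^2 - n - 6)
(2) = (w + 1)/(w - 3)
(3) = (t^2 + 3*t)/(t + 1)
(4) = (m^2 + m*(7 - I) - 7*I)/(m + 8*I)
(5) = (z - 3)/(z + 7)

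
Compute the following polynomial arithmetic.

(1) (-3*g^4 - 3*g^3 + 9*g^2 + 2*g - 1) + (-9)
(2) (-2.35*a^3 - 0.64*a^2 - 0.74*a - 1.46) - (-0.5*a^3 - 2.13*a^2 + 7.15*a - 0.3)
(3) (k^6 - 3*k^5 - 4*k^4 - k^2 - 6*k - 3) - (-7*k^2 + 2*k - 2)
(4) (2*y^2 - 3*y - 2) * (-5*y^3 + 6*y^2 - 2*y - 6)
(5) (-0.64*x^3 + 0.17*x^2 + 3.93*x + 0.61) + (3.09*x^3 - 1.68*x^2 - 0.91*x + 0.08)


(1) = -3*g^4 - 3*g^3 + 9*g^2 + 2*g - 10
(2) = -1.85*a^3 + 1.49*a^2 - 7.89*a - 1.16
(3) = k^6 - 3*k^5 - 4*k^4 + 6*k^2 - 8*k - 1
(4) = -10*y^5 + 27*y^4 - 12*y^3 - 18*y^2 + 22*y + 12
(5) = 2.45*x^3 - 1.51*x^2 + 3.02*x + 0.69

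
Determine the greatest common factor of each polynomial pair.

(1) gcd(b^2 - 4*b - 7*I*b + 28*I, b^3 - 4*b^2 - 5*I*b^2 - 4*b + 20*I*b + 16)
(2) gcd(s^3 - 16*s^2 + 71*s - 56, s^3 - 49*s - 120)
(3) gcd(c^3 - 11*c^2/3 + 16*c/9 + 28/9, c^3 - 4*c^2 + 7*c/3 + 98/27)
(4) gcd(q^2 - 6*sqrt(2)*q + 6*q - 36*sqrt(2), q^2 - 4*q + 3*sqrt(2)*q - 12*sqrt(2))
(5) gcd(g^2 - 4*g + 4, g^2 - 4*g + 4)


(1) = gcd((b - 4)*(b - 7*I), (b - 4)*(b - 4*I)*(b - I)) = b - 4
(2) = gcd((s - 8)*(s - 7)*(s - 1), (s - 8)*(s + 3)*(s + 5)) = s - 8
(3) = gcd((c - 7/3)*(c - 2)*(c + 2/3), (c - 7/3)^2*(c + 2/3)) = c^2 - 5*c/3 - 14/9
(4) = gcd((q + 6)*(q - 6*sqrt(2)), (q - 4)*(q + 3*sqrt(2))) = 1
(5) = gcd((g - 2)^2, (g - 2)^2) = g^2 - 4*g + 4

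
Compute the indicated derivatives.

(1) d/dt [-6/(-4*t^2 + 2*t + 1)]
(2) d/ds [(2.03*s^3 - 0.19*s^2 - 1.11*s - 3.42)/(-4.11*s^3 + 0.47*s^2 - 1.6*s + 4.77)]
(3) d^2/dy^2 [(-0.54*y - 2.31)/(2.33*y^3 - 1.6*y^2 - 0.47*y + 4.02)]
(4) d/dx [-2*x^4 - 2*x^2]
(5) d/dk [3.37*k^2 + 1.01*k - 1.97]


(1) = 12*(1 - 4*t)/(-4*t^2 + 2*t + 1)^2
(2) = (0.1732*s^4 - 15.6202*s^3 - 12.2936*s^2 + 1.4022*s - 10.7667)/(16.8921*s^6 - 3.8634*s^5 + 13.3729*s^4 - 40.7134*s^3 + 7.0438*s^2 - 15.264*s + 22.7529)
(3) = (-17.589636*y^5 - 138.410388*y^4 + 133.839372*y^3 + 40.392054*y^2 + 98.558676*y - 32.77695)/(12.649337*y^9 - 26.05872*y^8 + 10.239651*y^7 + 71.889494*y^6 - 91.984869*y^5 + 3.399468*y^4 + 130.995613*y^3 - 74.905866*y^2 - 22.786164*y + 64.964808)
(4) = -8*x^3 - 4*x
(5) = 6.74*k + 1.01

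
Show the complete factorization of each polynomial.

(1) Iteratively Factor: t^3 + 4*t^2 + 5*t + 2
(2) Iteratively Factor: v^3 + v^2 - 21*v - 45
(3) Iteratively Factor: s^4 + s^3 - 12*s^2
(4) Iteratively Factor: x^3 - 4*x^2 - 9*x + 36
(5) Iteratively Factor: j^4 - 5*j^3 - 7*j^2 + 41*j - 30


(1) = (t + 1)*(t^2 + 3*t + 2) = (t + 1)^2*(t + 2)
(2) = (v + 3)*(v^2 - 2*v - 15) = (v + 3)^2*(v - 5)
(3) = (s)*(s^3 + s^2 - 12*s) = s*(s + 4)*(s^2 - 3*s) = s^2*(s + 4)*(s - 3)
(4) = (x - 3)*(x^2 - x - 12) = (x - 3)*(x + 3)*(x - 4)
(5) = (j - 5)*(j^3 - 7*j + 6) = (j - 5)*(j + 3)*(j^2 - 3*j + 2) = (j - 5)*(j - 2)*(j + 3)*(j - 1)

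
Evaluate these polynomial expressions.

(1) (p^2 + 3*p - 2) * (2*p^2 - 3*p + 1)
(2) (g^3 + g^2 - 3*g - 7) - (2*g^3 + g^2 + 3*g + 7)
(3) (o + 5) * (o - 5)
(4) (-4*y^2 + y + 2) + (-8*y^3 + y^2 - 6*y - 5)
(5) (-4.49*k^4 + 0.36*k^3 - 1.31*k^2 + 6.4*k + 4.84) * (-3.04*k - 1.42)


(1) = 2*p^4 + 3*p^3 - 12*p^2 + 9*p - 2
(2) = -g^3 - 6*g - 14
(3) = o^2 - 25
(4) = -8*y^3 - 3*y^2 - 5*y - 3
(5) = 13.6496*k^5 + 5.2814*k^4 + 3.4712*k^3 - 17.5958*k^2 - 23.8016*k - 6.8728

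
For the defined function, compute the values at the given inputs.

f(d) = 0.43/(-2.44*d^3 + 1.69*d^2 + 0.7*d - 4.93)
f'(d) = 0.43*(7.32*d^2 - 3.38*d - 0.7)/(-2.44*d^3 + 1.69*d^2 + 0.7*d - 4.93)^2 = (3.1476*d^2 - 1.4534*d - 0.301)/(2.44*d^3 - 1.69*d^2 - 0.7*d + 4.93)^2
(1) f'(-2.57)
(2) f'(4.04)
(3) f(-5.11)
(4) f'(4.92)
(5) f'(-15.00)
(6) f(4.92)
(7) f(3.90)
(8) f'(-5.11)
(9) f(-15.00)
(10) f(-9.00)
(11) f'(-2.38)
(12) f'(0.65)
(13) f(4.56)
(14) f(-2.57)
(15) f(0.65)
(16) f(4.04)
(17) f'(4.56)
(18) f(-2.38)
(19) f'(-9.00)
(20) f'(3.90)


(1) = 0.01
(2) = 0.00
(3) = 0.00
(4) = 0.00
(5) = 0.00
(6) = -0.00
(7) = -0.00
(8) = 0.00
(9) = 0.00
(10) = 0.00
(11) = 0.02
(12) = 0.00
(13) = -0.00
(14) = 0.01
(15) = -0.10
(16) = -0.00
(17) = 0.00
(18) = 0.01
(19) = 0.00
(20) = 0.00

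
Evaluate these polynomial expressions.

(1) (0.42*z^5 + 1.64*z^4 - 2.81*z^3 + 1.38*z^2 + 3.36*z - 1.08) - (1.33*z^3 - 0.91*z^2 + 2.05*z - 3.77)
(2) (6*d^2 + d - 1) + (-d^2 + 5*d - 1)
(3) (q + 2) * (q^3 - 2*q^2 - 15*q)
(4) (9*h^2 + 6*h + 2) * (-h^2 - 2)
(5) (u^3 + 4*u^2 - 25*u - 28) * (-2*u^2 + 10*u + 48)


(1) = 0.42*z^5 + 1.64*z^4 - 4.14*z^3 + 2.29*z^2 + 1.31*z + 2.69
(2) = 5*d^2 + 6*d - 2
(3) = q^4 - 19*q^2 - 30*q
(4) = -9*h^4 - 6*h^3 - 20*h^2 - 12*h - 4
(5) = -2*u^5 + 2*u^4 + 138*u^3 - 2*u^2 - 1480*u - 1344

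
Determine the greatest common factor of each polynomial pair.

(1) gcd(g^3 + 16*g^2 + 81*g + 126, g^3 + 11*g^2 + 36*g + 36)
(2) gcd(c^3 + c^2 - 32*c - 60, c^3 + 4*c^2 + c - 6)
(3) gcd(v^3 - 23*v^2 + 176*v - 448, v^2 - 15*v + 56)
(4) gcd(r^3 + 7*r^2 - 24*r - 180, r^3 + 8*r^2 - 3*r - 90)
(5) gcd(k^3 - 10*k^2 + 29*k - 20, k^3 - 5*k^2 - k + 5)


(1) = g^2 + 9*g + 18
(2) = c + 2
(3) = v^2 - 15*v + 56
(4) = gcd((r - 5)*(r + 6)^2, (r - 3)*(r + 5)*(r + 6)) = r + 6
(5) = k^2 - 6*k + 5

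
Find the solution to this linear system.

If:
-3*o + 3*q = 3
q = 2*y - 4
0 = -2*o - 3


Then:
o = -3/2
q = -1/2
y = 7/4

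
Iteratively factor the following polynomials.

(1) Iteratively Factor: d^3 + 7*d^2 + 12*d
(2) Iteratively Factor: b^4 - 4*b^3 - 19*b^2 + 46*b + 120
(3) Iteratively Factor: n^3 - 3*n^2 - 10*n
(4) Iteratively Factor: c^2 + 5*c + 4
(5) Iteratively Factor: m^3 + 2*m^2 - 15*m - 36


(1) = (d)*(d^2 + 7*d + 12) = d*(d + 4)*(d + 3)
(2) = (b - 5)*(b^3 + b^2 - 14*b - 24) = (b - 5)*(b - 4)*(b^2 + 5*b + 6) = (b - 5)*(b - 4)*(b + 3)*(b + 2)
(3) = (n)*(n^2 - 3*n - 10) = n*(n - 5)*(n + 2)
(4) = (c + 4)*(c + 1)
(5) = (m + 3)*(m^2 - m - 12) = (m + 3)^2*(m - 4)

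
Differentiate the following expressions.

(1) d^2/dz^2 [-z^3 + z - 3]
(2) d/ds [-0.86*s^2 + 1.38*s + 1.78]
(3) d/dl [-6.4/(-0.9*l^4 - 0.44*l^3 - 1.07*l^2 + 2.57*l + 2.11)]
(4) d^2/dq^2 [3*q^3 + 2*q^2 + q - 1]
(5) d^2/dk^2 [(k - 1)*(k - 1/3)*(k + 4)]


(1) = -6*z
(2) = 1.38 - 1.72*s
(3) = (-23.04*l^3 - 8.448*l^2 - 13.696*l + 16.448)/(0.9*l^4 + 0.44*l^3 + 1.07*l^2 - 2.57*l - 2.11)^2
(4) = 18*q + 4
(5) = 6*k + 16/3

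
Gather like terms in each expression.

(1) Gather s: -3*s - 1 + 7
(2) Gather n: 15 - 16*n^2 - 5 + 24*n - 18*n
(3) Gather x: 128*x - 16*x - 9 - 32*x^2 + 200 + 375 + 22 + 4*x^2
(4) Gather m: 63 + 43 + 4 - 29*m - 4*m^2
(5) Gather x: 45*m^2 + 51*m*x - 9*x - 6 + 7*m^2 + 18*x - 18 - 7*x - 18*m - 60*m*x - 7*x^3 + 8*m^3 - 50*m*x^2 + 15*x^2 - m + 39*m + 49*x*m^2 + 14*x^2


(1) = 6 - 3*s
(2) = -16*n^2 + 6*n + 10
(3) = -28*x^2 + 112*x + 588
(4) = -4*m^2 - 29*m + 110
(5) = 8*m^3 + 52*m^2 + 20*m - 7*x^3 + x^2*(29 - 50*m) + x*(49*m^2 - 9*m + 2) - 24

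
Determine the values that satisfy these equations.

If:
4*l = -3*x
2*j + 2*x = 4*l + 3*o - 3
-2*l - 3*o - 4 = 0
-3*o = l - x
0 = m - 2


Then:
j = 49/2
l = 12
m = 2
o = -28/3
x = -16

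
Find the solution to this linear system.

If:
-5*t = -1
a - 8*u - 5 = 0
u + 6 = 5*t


Then:
a = -35
t = 1/5
u = -5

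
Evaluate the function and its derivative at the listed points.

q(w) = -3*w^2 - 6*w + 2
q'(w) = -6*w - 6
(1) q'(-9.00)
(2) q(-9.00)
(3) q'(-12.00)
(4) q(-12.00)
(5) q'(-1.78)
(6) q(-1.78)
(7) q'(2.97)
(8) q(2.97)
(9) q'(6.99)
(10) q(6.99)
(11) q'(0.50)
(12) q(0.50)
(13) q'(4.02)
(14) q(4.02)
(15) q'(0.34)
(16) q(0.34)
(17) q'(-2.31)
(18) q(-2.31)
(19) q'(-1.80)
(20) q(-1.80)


(1) = 48.00
(2) = -187.00
(3) = 66.00
(4) = -358.00
(5) = 4.68
(6) = 3.17
(7) = -23.82
(8) = -42.28
(9) = -47.94
(10) = -186.52
(11) = -9.00
(12) = -1.75
(13) = -30.12
(14) = -70.60
(15) = -8.04
(16) = -0.39
(17) = 7.86
(18) = -0.15
(19) = 4.80
(20) = 3.08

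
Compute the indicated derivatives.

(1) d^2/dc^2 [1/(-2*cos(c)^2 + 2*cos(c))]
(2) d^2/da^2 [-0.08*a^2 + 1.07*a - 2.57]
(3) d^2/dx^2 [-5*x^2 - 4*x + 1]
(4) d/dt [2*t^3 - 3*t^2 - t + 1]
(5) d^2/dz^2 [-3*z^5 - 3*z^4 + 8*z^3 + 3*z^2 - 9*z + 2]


(1) = ((1 - cos(2*c))^2 + 15*cos(c)/4 + 3*cos(2*c)/2 - 3*cos(3*c)/4 - 9/2)/(2*(cos(c) - 1)^3*cos(c)^3)
(2) = -0.160000000000000
(3) = -10
(4) = 6*t^2 - 6*t - 1
(5) = -60*z^3 - 36*z^2 + 48*z + 6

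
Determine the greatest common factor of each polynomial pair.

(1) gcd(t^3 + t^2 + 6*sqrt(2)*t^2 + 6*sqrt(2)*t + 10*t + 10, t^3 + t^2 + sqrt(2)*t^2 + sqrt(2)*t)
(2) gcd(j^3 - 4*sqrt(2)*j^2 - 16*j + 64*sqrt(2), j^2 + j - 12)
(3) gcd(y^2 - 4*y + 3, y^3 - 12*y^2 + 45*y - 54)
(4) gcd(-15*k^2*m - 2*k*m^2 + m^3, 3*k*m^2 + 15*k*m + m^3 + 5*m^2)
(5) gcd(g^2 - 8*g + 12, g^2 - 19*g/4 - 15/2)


(1) = t^2 + t*(1 + sqrt(2)) + sqrt(2)
(2) = j + 4
(3) = gcd((y - 3)*(y - 1), (y - 6)*(y - 3)^2) = y - 3
(4) = gcd(m*(-5*k + m)*(3*k + m), m*(3*k + m)*(m + 5)) = 3*k*m + m^2
(5) = gcd((g - 6)*(g - 2), (g - 6)*(g + 5/4)) = g - 6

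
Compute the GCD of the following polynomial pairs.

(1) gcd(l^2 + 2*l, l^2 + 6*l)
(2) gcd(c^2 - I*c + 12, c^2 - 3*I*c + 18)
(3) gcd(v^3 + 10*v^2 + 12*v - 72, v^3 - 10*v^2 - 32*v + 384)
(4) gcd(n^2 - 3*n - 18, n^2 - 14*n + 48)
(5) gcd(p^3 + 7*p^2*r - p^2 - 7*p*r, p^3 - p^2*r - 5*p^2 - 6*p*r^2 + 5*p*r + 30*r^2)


(1) = gcd(l*(l + 2), l*(l + 6)) = l
(2) = gcd((c - 4*I)*(c + 3*I), (c - 6*I)*(c + 3*I)) = c + 3*I
(3) = v + 6
(4) = n - 6
(5) = gcd(p*(p - 1)*(p + 7*r), (p - 5)*(p - 3*r)*(p + 2*r)) = 1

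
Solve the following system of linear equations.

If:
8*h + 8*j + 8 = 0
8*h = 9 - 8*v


Then:
h = 9/8 - v
j = v - 17/8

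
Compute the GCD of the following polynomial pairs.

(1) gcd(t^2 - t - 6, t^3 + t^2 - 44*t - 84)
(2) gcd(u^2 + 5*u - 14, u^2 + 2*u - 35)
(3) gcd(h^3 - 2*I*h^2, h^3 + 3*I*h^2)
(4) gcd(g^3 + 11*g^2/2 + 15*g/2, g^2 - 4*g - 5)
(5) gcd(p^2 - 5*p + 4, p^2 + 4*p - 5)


(1) = t + 2
(2) = gcd((u - 2)*(u + 7), (u - 5)*(u + 7)) = u + 7
(3) = gcd(h^2*(h - 2*I), h^2*(h + 3*I)) = h^2
(4) = 1
(5) = p - 1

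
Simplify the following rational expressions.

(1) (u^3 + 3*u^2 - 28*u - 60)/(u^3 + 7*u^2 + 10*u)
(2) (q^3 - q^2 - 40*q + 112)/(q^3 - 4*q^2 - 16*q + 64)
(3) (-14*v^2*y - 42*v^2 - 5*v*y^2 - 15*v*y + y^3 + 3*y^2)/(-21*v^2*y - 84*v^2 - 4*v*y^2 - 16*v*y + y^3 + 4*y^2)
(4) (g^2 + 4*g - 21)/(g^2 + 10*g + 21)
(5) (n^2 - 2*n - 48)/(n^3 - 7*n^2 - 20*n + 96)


(1) = (u^2 + u - 30)/(u^2 + 5*u)
(2) = (q + 7)/(q + 4)
(3) = (2*v*y + 6*v + y^2 + 3*y)/(3*v*y + 12*v + y^2 + 4*y)
(4) = (g - 3)/(g + 3)
(5) = (n + 6)/(n^2 + n - 12)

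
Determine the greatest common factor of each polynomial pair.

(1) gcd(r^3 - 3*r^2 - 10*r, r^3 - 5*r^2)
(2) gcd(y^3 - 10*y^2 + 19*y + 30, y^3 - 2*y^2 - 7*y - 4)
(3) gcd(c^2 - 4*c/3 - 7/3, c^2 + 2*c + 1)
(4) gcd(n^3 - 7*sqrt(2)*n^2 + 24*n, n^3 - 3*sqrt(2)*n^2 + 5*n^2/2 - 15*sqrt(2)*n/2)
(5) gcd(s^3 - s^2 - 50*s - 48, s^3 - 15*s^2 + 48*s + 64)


(1) = r^2 - 5*r
(2) = gcd((y - 6)*(y - 5)*(y + 1), (y - 4)*(y + 1)^2) = y + 1
(3) = gcd((c - 7/3)*(c + 1), (c + 1)^2) = c + 1
(4) = gcd(n*(n - 4*sqrt(2))*(n - 3*sqrt(2)), n*(n + 5/2)*(n - 3*sqrt(2))) = n^2 - 3*sqrt(2)*n
(5) = gcd((s - 8)*(s + 1)*(s + 6), (s - 8)^2*(s + 1)) = s^2 - 7*s - 8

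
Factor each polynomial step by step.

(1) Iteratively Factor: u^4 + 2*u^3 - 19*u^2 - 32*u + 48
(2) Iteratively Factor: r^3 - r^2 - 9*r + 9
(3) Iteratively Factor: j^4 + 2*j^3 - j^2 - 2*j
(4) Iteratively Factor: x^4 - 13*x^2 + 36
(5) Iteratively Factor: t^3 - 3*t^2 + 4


(1) = (u - 1)*(u^3 + 3*u^2 - 16*u - 48) = (u - 4)*(u - 1)*(u^2 + 7*u + 12) = (u - 4)*(u - 1)*(u + 3)*(u + 4)
(2) = (r - 1)*(r^2 - 9) = (r - 1)*(r + 3)*(r - 3)
(3) = (j + 1)*(j^3 + j^2 - 2*j) = (j + 1)*(j + 2)*(j^2 - j) = (j - 1)*(j + 1)*(j + 2)*(j)
(4) = (x + 2)*(x^3 - 2*x^2 - 9*x + 18) = (x - 3)*(x + 2)*(x^2 + x - 6) = (x - 3)*(x - 2)*(x + 2)*(x + 3)
(5) = (t - 2)*(t^2 - t - 2) = (t - 2)^2*(t + 1)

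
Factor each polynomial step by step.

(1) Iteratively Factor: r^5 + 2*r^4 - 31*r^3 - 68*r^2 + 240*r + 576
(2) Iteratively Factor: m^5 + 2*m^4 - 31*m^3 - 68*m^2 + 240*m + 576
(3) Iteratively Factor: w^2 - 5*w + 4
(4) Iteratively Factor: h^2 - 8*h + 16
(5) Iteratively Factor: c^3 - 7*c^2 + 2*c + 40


(1) = (r - 4)*(r^4 + 6*r^3 - 7*r^2 - 96*r - 144) = (r - 4)*(r + 3)*(r^3 + 3*r^2 - 16*r - 48) = (r - 4)*(r + 3)^2*(r^2 - 16) = (r - 4)*(r + 3)^2*(r + 4)*(r - 4)
(2) = (m - 4)*(m^4 + 6*m^3 - 7*m^2 - 96*m - 144) = (m - 4)*(m + 3)*(m^3 + 3*m^2 - 16*m - 48) = (m - 4)*(m + 3)^2*(m^2 - 16) = (m - 4)^2*(m + 3)^2*(m + 4)
(3) = (w - 4)*(w - 1)
(4) = (h - 4)*(h - 4)
(5) = (c - 5)*(c^2 - 2*c - 8) = (c - 5)*(c - 4)*(c + 2)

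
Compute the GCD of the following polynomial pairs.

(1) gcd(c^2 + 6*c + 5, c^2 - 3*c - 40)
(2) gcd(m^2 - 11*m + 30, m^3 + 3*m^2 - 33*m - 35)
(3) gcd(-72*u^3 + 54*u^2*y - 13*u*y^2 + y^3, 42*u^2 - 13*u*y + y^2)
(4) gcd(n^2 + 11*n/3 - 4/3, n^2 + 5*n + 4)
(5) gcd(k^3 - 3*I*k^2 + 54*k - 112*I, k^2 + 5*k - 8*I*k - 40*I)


(1) = gcd((c + 1)*(c + 5), (c - 8)*(c + 5)) = c + 5
(2) = m - 5
(3) = gcd((-6*u + y)*(-4*u + y)*(-3*u + y), (-7*u + y)*(-6*u + y)) = -6*u + y
(4) = n + 4
(5) = gcd((k - 8*I)*(k - 2*I)*(k + 7*I), (k + 5)*(k - 8*I)) = k - 8*I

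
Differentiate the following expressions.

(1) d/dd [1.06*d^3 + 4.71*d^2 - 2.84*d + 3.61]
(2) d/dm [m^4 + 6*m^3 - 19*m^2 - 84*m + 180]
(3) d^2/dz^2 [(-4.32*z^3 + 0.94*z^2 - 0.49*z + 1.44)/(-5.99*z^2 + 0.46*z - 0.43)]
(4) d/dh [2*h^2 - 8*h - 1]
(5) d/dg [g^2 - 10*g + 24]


(1) = 3.18*d^2 + 9.42*d - 2.84
(2) = 4*m^3 + 18*m^2 - 38*m - 84
(3) = (9.556522*z^3 - 300.604092*z^2 + 21.026706*z + 6.65484)/(214.921799*z^6 - 49.514538*z^5 + 50.087781*z^4 - 7.206268*z^3 + 3.595617*z^2 - 0.255162*z + 0.079507)
(4) = 4*h - 8
(5) = 2*g - 10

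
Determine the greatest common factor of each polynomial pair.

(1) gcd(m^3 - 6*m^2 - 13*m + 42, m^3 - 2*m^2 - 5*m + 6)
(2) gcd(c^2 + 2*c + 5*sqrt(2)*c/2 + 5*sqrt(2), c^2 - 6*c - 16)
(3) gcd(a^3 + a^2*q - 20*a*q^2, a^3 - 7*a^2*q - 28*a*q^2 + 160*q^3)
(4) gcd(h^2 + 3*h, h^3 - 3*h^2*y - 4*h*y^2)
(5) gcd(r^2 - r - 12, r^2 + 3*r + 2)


(1) = gcd((m - 7)*(m - 2)*(m + 3), (m - 3)*(m - 1)*(m + 2)) = 1
(2) = c + 2
(3) = gcd(a*(a - 4*q)*(a + 5*q), (a - 8*q)*(a - 4*q)*(a + 5*q)) = -a^2 - a*q + 20*q^2
(4) = gcd(h*(h + 3), h*(h - 4*y)*(h + y)) = h
(5) = 1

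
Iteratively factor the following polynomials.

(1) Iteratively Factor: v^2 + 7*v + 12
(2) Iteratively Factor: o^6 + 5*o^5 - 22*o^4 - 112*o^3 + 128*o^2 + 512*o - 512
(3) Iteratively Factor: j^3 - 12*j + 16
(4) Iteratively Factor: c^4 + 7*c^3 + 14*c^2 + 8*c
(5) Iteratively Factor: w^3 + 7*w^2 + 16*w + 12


(1) = (v + 4)*(v + 3)
(2) = (o + 4)*(o^5 + o^4 - 26*o^3 - 8*o^2 + 160*o - 128) = (o + 4)^2*(o^4 - 3*o^3 - 14*o^2 + 48*o - 32) = (o - 4)*(o + 4)^2*(o^3 + o^2 - 10*o + 8) = (o - 4)*(o + 4)^3*(o^2 - 3*o + 2) = (o - 4)*(o - 2)*(o + 4)^3*(o - 1)
(3) = (j - 2)*(j^2 + 2*j - 8) = (j - 2)^2*(j + 4)
(4) = (c)*(c^3 + 7*c^2 + 14*c + 8) = c*(c + 4)*(c^2 + 3*c + 2) = c*(c + 1)*(c + 4)*(c + 2)
(5) = (w + 2)*(w^2 + 5*w + 6) = (w + 2)*(w + 3)*(w + 2)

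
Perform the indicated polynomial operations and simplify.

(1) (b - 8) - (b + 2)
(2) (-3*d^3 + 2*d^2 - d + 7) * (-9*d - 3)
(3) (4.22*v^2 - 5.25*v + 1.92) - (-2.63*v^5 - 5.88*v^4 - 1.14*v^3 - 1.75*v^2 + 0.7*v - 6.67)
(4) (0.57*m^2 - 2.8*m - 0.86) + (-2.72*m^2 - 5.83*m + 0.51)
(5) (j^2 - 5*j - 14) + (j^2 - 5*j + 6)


(1) = -10
(2) = 27*d^4 - 9*d^3 + 3*d^2 - 60*d - 21
(3) = 2.63*v^5 + 5.88*v^4 + 1.14*v^3 + 5.97*v^2 - 5.95*v + 8.59
(4) = -2.15*m^2 - 8.63*m - 0.35
(5) = 2*j^2 - 10*j - 8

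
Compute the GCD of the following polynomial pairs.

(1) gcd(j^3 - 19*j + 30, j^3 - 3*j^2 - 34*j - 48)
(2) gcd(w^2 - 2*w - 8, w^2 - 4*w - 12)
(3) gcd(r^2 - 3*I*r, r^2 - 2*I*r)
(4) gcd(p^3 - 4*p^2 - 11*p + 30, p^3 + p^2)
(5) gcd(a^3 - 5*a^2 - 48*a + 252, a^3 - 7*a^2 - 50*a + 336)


(1) = 1
(2) = gcd((w - 4)*(w + 2), (w - 6)*(w + 2)) = w + 2
(3) = r
(4) = 1
(5) = a^2 + a - 42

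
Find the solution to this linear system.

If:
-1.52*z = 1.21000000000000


Then:
z = -0.80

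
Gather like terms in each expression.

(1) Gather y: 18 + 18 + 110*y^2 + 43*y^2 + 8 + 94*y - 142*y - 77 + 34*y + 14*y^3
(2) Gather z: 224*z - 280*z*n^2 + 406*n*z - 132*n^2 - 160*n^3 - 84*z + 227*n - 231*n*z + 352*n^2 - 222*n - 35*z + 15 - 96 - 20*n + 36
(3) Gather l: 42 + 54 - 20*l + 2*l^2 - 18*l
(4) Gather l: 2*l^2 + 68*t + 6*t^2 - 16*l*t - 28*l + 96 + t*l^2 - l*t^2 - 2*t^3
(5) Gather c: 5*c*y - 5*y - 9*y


(1) = 14*y^3 + 153*y^2 - 14*y - 33
(2) = -160*n^3 + 220*n^2 - 15*n + z*(-280*n^2 + 175*n + 105) - 45
(3) = 2*l^2 - 38*l + 96
(4) = l^2*(t + 2) + l*(-t^2 - 16*t - 28) - 2*t^3 + 6*t^2 + 68*t + 96
(5) = 5*c*y - 14*y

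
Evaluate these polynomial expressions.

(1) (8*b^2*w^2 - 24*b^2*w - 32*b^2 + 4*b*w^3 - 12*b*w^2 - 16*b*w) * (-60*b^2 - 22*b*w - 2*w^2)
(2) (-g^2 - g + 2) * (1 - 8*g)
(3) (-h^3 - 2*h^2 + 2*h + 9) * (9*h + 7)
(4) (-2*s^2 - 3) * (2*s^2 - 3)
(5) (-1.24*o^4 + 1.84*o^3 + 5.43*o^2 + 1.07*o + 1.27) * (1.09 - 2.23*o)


(1) = -480*b^4*w^2 + 1440*b^4*w + 1920*b^4 - 416*b^3*w^3 + 1248*b^3*w^2 + 1664*b^3*w - 104*b^2*w^4 + 312*b^2*w^3 + 416*b^2*w^2 - 8*b*w^5 + 24*b*w^4 + 32*b*w^3
(2) = 8*g^3 + 7*g^2 - 17*g + 2
(3) = -9*h^4 - 25*h^3 + 4*h^2 + 95*h + 63
(4) = 9 - 4*s^4
(5) = 2.7652*o^5 - 5.4548*o^4 - 10.1033*o^3 + 3.5326*o^2 - 1.6658*o + 1.3843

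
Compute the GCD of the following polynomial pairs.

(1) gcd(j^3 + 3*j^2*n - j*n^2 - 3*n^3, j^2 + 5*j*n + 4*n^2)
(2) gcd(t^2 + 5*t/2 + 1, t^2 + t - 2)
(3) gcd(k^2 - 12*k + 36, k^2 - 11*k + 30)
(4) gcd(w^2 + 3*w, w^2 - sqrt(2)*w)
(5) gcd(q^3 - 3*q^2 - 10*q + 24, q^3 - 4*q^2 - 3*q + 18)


(1) = j + n
(2) = t + 2
(3) = gcd((k - 6)^2, (k - 6)*(k - 5)) = k - 6
(4) = w
(5) = 1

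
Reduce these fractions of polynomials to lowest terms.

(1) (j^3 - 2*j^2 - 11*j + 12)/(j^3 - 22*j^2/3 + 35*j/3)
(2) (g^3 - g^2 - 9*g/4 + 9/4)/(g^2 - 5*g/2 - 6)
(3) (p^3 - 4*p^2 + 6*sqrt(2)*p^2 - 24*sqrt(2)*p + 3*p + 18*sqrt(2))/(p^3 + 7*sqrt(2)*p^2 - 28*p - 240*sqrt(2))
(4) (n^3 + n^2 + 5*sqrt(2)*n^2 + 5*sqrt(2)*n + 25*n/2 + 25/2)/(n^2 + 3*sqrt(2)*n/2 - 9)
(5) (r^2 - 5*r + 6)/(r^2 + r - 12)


(1) = (3*j^3 - 6*j^2 - 33*j + 36)/(3*j^3 - 22*j^2 + 35*j)
(2) = (2*g^2 - 5*g + 3)/(2*g - 8)
(3) = (p^2 - 4*p + 3)/(p^2 + sqrt(2)*p - 40)
(4) = (4*n^3 + n^2*(4 + 20*sqrt(2)) + n*(20*sqrt(2) + 50) + 50)/(4*n^2 + 6*sqrt(2)*n - 36)
(5) = (r - 2)/(r + 4)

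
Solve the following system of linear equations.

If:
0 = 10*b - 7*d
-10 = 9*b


Then:
b = -10/9
d = -100/63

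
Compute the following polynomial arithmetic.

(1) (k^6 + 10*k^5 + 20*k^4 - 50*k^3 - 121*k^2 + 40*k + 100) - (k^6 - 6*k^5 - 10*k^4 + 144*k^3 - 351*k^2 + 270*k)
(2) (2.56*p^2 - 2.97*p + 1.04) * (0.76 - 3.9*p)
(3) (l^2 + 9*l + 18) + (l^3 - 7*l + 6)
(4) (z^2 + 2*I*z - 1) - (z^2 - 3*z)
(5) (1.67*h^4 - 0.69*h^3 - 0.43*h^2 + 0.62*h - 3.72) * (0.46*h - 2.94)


(1) = 16*k^5 + 30*k^4 - 194*k^3 + 230*k^2 - 230*k + 100
(2) = -9.984*p^3 + 13.5286*p^2 - 6.3132*p + 0.7904
(3) = l^3 + l^2 + 2*l + 24
(4) = 3*z + 2*I*z - 1
(5) = 0.7682*h^5 - 5.2272*h^4 + 1.8308*h^3 + 1.5494*h^2 - 3.534*h + 10.9368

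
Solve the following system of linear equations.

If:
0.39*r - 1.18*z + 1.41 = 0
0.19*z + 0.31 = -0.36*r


Then:
r = -1.27
z = 0.78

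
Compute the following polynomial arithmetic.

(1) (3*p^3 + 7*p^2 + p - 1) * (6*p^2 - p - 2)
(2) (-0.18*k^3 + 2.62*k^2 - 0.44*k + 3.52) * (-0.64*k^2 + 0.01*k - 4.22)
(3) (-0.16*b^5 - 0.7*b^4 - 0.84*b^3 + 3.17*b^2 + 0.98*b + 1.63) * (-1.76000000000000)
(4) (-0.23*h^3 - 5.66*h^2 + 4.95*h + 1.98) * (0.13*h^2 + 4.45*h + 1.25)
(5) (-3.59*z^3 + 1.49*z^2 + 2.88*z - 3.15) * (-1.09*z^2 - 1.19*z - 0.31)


(1) = 18*p^5 + 39*p^4 - 7*p^3 - 21*p^2 - p + 2
(2) = 0.1152*k^5 - 1.6786*k^4 + 1.0674*k^3 - 13.3136*k^2 + 1.892*k - 14.8544
(3) = 0.2816*b^5 + 1.232*b^4 + 1.4784*b^3 - 5.5792*b^2 - 1.7248*b - 2.8688
(4) = -0.0299*h^5 - 1.7593*h^4 - 24.831*h^3 + 15.2099*h^2 + 14.9985*h + 2.475
(5) = 3.9131*z^5 + 2.648*z^4 - 3.7994*z^3 - 0.4556*z^2 + 2.8557*z + 0.9765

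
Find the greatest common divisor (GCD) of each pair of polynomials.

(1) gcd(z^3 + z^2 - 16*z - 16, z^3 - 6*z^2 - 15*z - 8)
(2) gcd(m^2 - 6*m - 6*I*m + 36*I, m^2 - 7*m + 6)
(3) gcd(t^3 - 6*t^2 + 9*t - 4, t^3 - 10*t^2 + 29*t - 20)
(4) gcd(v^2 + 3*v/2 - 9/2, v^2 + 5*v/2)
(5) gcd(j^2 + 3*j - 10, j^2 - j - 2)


(1) = z + 1
(2) = m - 6
(3) = gcd((t - 4)*(t - 1)^2, (t - 5)*(t - 4)*(t - 1)) = t^2 - 5*t + 4
(4) = gcd((v - 3/2)*(v + 3), v*(v + 5/2)) = 1
(5) = gcd((j - 2)*(j + 5), (j - 2)*(j + 1)) = j - 2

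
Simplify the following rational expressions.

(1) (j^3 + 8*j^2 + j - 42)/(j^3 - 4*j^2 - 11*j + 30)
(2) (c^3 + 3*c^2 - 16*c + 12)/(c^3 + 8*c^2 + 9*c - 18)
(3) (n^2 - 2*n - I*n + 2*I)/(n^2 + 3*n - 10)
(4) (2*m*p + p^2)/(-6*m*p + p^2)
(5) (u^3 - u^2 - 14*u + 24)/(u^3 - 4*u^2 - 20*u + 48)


(1) = (j + 7)/(j - 5)
(2) = (c - 2)/(c + 3)
(3) = (n - I)/(n + 5)
(4) = (2*m + p)/(-6*m + p)
(5) = (u - 3)/(u - 6)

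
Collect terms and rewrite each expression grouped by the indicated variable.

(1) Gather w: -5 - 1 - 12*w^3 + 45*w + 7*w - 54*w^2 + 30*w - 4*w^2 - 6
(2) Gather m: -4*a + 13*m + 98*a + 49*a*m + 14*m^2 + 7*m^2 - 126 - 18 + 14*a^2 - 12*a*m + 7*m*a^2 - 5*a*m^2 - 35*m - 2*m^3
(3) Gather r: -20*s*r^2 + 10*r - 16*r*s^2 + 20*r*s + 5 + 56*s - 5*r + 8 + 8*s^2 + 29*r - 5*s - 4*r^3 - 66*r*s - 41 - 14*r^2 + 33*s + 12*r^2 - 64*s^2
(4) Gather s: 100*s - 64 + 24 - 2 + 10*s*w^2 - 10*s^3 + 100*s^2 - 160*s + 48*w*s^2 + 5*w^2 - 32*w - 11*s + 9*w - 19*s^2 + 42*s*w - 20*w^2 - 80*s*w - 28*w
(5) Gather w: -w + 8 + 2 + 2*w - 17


(1) = -12*w^3 - 58*w^2 + 82*w - 12
(2) = 14*a^2 + 94*a - 2*m^3 + m^2*(21 - 5*a) + m*(7*a^2 + 37*a - 22) - 144
(3) = -4*r^3 + r^2*(-20*s - 2) + r*(-16*s^2 - 46*s + 34) - 56*s^2 + 84*s - 28
(4) = -10*s^3 + s^2*(48*w + 81) + s*(10*w^2 - 38*w - 71) - 15*w^2 - 51*w - 42
(5) = w - 7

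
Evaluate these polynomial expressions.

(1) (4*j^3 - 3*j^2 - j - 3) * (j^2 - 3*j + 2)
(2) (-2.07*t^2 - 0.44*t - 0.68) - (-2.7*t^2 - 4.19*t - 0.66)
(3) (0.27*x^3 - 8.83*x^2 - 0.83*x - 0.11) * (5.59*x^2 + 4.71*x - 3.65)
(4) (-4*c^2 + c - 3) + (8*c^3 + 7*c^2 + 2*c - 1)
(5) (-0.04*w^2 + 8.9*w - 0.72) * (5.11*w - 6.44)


(1) = 4*j^5 - 15*j^4 + 16*j^3 - 6*j^2 + 7*j - 6
(2) = 0.63*t^2 + 3.75*t - 0.02
(3) = 1.5093*x^5 - 48.088*x^4 - 47.2145*x^3 + 27.7053*x^2 + 2.5114*x + 0.4015
(4) = 8*c^3 + 3*c^2 + 3*c - 4
(5) = -0.2044*w^3 + 45.7366*w^2 - 60.9952*w + 4.6368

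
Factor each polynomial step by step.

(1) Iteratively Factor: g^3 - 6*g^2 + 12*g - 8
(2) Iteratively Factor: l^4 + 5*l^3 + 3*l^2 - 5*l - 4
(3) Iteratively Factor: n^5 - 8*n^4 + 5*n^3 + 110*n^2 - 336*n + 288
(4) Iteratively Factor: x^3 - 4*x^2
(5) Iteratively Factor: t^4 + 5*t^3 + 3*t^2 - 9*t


(1) = (g - 2)*(g^2 - 4*g + 4) = (g - 2)^2*(g - 2)
(2) = (l + 1)*(l^3 + 4*l^2 - l - 4) = (l + 1)^2*(l^2 + 3*l - 4) = (l + 1)^2*(l + 4)*(l - 1)
(3) = (n - 2)*(n^4 - 6*n^3 - 7*n^2 + 96*n - 144) = (n - 4)*(n - 2)*(n^3 - 2*n^2 - 15*n + 36) = (n - 4)*(n - 3)*(n - 2)*(n^2 + n - 12) = (n - 4)*(n - 3)*(n - 2)*(n + 4)*(n - 3)
(4) = (x - 4)*(x^2) = x*(x - 4)*(x)
(5) = (t - 1)*(t^3 + 6*t^2 + 9*t) = (t - 1)*(t + 3)*(t^2 + 3*t) = t*(t - 1)*(t + 3)*(t + 3)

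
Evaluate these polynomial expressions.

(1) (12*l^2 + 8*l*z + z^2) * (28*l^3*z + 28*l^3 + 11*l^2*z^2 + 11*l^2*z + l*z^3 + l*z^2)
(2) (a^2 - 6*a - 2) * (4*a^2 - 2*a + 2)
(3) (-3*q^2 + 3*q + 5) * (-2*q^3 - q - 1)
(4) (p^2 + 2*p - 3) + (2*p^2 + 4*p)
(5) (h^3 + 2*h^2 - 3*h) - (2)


(1) = 336*l^5*z + 336*l^5 + 356*l^4*z^2 + 356*l^4*z + 128*l^3*z^3 + 128*l^3*z^2 + 19*l^2*z^4 + 19*l^2*z^3 + l*z^5 + l*z^4
(2) = 4*a^4 - 26*a^3 + 6*a^2 - 8*a - 4
(3) = 6*q^5 - 6*q^4 - 7*q^3 - 8*q - 5
(4) = 3*p^2 + 6*p - 3
(5) = h^3 + 2*h^2 - 3*h - 2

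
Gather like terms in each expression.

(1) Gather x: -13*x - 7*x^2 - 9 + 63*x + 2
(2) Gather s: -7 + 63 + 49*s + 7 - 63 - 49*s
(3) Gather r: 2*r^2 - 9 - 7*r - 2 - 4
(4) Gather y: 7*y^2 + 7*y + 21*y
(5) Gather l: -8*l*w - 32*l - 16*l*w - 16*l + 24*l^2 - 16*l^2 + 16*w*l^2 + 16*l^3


(1) = -7*x^2 + 50*x - 7
(2) = 0
(3) = 2*r^2 - 7*r - 15
(4) = 7*y^2 + 28*y
(5) = 16*l^3 + l^2*(16*w + 8) + l*(-24*w - 48)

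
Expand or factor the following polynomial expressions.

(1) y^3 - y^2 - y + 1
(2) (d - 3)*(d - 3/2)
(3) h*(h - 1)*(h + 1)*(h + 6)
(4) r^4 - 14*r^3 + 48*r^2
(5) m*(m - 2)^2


(1) = (y - 1)^2*(y + 1)
(2) = d^2 - 9*d/2 + 9/2
(3) = h^4 + 6*h^3 - h^2 - 6*h
(4) = r^2*(r - 8)*(r - 6)
(5) = m^3 - 4*m^2 + 4*m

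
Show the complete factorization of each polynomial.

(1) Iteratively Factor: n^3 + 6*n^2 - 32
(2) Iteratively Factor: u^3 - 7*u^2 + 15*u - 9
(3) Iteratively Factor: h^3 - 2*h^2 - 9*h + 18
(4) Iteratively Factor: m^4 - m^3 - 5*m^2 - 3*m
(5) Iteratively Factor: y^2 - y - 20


(1) = (n + 4)*(n^2 + 2*n - 8) = (n - 2)*(n + 4)*(n + 4)
(2) = (u - 3)*(u^2 - 4*u + 3) = (u - 3)*(u - 1)*(u - 3)
(3) = (h + 3)*(h^2 - 5*h + 6) = (h - 3)*(h + 3)*(h - 2)
(4) = (m + 1)*(m^3 - 2*m^2 - 3*m) = (m + 1)^2*(m^2 - 3*m) = (m - 3)*(m + 1)^2*(m)
(5) = (y + 4)*(y - 5)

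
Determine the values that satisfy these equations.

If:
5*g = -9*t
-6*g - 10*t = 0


Then:
g = 0
t = 0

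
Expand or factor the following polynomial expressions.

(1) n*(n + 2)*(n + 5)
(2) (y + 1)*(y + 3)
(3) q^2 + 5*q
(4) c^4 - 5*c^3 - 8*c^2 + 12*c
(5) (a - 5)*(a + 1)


(1) = n^3 + 7*n^2 + 10*n
(2) = y^2 + 4*y + 3
(3) = q*(q + 5)
(4) = c*(c - 6)*(c - 1)*(c + 2)
(5) = a^2 - 4*a - 5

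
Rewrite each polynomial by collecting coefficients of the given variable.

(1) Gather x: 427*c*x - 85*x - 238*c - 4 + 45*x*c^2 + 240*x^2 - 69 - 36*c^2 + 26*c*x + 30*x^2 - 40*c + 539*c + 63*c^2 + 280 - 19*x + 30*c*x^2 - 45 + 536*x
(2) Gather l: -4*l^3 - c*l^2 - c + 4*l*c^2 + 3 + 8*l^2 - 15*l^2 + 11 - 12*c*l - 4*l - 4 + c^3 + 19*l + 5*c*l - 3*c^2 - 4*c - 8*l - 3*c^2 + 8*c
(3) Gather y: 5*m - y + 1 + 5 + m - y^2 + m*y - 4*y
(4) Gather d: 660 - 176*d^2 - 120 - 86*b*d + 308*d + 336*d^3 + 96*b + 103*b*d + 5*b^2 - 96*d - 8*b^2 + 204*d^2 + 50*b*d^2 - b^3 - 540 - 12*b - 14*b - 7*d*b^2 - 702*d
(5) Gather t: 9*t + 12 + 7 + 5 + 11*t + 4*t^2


(1) = 27*c^2 + 261*c + x^2*(30*c + 270) + x*(45*c^2 + 453*c + 432) + 162
(2) = c^3 - 6*c^2 + 3*c - 4*l^3 + l^2*(-c - 7) + l*(4*c^2 - 7*c + 7) + 10
(3) = 6*m - y^2 + y*(m - 5) + 6
(4) = -b^3 - 3*b^2 + 70*b + 336*d^3 + d^2*(50*b + 28) + d*(-7*b^2 + 17*b - 490)
(5) = 4*t^2 + 20*t + 24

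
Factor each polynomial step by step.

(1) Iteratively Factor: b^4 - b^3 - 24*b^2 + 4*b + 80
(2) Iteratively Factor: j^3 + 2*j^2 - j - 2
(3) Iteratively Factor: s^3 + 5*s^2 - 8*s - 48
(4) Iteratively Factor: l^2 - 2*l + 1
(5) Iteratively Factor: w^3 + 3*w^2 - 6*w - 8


(1) = (b + 2)*(b^3 - 3*b^2 - 18*b + 40) = (b - 2)*(b + 2)*(b^2 - b - 20) = (b - 2)*(b + 2)*(b + 4)*(b - 5)
(2) = (j + 1)*(j^2 + j - 2) = (j + 1)*(j + 2)*(j - 1)
(3) = (s + 4)*(s^2 + s - 12) = (s + 4)^2*(s - 3)
(4) = (l - 1)*(l - 1)
(5) = (w + 4)*(w^2 - w - 2) = (w - 2)*(w + 4)*(w + 1)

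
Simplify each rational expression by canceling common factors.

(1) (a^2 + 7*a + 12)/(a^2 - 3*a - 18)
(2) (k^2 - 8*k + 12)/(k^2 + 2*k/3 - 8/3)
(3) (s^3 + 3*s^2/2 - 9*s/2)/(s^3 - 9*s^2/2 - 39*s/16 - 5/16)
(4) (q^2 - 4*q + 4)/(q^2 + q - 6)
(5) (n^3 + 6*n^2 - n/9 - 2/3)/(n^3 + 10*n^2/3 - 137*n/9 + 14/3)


(1) = (a + 4)/(a - 6)
(2) = (3*k^2 - 24*k + 36)/(3*k^2 + 2*k - 8)
(3) = (16*s^3 + 24*s^2 - 72*s)/(16*s^3 - 72*s^2 - 39*s - 5)
(4) = (q - 2)/(q + 3)
(5) = (3*n + 1)/(3*n - 7)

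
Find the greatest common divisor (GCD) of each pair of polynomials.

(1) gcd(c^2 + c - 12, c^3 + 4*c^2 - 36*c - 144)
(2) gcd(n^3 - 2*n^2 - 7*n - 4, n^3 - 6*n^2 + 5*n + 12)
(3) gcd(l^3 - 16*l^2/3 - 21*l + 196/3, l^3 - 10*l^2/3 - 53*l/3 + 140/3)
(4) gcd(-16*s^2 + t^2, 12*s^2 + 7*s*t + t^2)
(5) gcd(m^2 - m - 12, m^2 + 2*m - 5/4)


(1) = gcd((c - 3)*(c + 4), (c - 6)*(c + 4)*(c + 6)) = c + 4
(2) = gcd((n - 4)*(n + 1)^2, (n - 4)*(n - 3)*(n + 1)) = n^2 - 3*n - 4
(3) = gcd((l - 7)*(l - 7/3)*(l + 4), (l - 5)*(l - 7/3)*(l + 4)) = l^2 + 5*l/3 - 28/3
(4) = gcd((-4*s + t)*(4*s + t), (3*s + t)*(4*s + t)) = 4*s + t
(5) = gcd((m - 4)*(m + 3), (m - 1/2)*(m + 5/2)) = 1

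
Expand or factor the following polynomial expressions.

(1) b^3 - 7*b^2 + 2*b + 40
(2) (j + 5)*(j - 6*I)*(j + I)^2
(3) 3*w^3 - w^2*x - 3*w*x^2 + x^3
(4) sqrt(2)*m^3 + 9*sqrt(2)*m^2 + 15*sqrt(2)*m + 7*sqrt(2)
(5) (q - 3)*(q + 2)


(1) = (b - 5)*(b - 4)*(b + 2)
(2) = j^4 + 5*j^3 - 4*I*j^3 + 11*j^2 - 20*I*j^2 + 55*j + 6*I*j + 30*I
(3) = (-3*w + x)*(-w + x)*(w + x)
(4) = (m + 1)*(m + 7)*(sqrt(2)*m + sqrt(2))
(5) = q^2 - q - 6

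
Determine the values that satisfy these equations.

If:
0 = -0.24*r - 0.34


Then:
r = -1.42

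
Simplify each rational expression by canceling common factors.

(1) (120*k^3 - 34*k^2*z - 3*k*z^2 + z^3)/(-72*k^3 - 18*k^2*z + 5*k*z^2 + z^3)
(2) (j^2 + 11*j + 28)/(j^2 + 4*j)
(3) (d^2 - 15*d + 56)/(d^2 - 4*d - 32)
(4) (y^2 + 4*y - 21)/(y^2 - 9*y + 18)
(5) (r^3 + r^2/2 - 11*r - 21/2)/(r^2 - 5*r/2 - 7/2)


(1) = (-5*k + z)/(3*k + z)
(2) = (j + 7)/j
(3) = (d - 7)/(d + 4)
(4) = (y + 7)/(y - 6)
(5) = r + 3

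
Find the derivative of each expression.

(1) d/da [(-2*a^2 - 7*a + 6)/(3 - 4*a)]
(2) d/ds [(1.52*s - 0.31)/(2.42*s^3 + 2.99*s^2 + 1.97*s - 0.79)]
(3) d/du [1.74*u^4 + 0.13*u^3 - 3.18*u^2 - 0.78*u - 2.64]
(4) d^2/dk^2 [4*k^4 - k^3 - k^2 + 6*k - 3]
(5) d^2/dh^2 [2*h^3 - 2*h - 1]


(1) = (8*a^2 - 12*a + 3)/(16*a^2 - 24*a + 9)
(2) = (-7.3568*s^3 - 2.2942*s^2 + 1.8538*s - 0.5901)/(5.8564*s^6 + 14.4716*s^5 + 18.4749*s^4 + 7.957*s^3 - 0.8433*s^2 - 3.1126*s + 0.6241)
(3) = 6.96*u^3 + 0.39*u^2 - 6.36*u - 0.78
(4) = 48*k^2 - 6*k - 2
(5) = 12*h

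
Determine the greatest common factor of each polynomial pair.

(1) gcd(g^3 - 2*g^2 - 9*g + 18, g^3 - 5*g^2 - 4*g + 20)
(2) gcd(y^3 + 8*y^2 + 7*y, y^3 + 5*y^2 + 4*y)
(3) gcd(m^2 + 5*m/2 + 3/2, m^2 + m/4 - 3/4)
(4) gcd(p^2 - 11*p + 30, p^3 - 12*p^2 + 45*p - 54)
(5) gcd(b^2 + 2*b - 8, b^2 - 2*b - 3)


(1) = gcd((g - 3)*(g - 2)*(g + 3), (g - 5)*(g - 2)*(g + 2)) = g - 2
(2) = gcd(y*(y + 1)*(y + 7), y*(y + 1)*(y + 4)) = y^2 + y
(3) = gcd((m + 1)*(m + 3/2), (m - 3/4)*(m + 1)) = m + 1
(4) = gcd((p - 6)*(p - 5), (p - 6)*(p - 3)^2) = p - 6
(5) = gcd((b - 2)*(b + 4), (b - 3)*(b + 1)) = 1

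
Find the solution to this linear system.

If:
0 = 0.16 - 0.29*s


Then:
s = 0.55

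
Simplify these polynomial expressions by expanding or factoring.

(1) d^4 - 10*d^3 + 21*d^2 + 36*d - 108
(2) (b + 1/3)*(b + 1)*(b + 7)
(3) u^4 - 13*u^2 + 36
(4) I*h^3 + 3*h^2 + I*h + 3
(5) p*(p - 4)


(1) = (d - 6)*(d - 3)^2*(d + 2)
(2) = b^3 + 25*b^2/3 + 29*b/3 + 7/3
(3) = (u - 3)*(u - 2)*(u + 2)*(u + 3)
(4) = (h - 3*I)*(h + I)*(I*h + 1)
(5) = p^2 - 4*p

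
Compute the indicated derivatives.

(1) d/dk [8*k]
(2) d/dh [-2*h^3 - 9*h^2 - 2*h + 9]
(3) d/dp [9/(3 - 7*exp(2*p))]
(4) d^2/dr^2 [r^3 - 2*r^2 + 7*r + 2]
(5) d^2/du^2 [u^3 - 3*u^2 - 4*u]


(1) = 8
(2) = -6*h^2 - 18*h - 2
(3) = 126*exp(2*p)/(7*exp(2*p) - 3)^2
(4) = 6*r - 4
(5) = 6*u - 6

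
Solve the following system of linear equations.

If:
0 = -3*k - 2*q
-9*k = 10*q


Then:
k = 0
q = 0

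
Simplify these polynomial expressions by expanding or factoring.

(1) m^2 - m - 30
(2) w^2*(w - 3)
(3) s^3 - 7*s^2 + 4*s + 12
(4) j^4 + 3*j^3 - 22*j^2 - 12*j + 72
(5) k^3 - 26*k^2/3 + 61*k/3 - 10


(1) = (m - 6)*(m + 5)
(2) = w^3 - 3*w^2
(3) = (s - 6)*(s - 2)*(s + 1)
(4) = (j - 3)*(j - 2)*(j + 2)*(j + 6)
(5) = (k - 5)*(k - 3)*(k - 2/3)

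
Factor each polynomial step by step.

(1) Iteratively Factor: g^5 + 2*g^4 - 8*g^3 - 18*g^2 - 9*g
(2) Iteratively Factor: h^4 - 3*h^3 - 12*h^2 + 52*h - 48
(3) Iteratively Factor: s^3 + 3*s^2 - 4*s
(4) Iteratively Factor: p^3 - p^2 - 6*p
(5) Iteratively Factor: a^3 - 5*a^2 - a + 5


(1) = (g + 3)*(g^4 - g^3 - 5*g^2 - 3*g) = (g + 1)*(g + 3)*(g^3 - 2*g^2 - 3*g) = (g - 3)*(g + 1)*(g + 3)*(g^2 + g) = (g - 3)*(g + 1)^2*(g + 3)*(g)
(2) = (h - 3)*(h^3 - 12*h + 16) = (h - 3)*(h - 2)*(h^2 + 2*h - 8) = (h - 3)*(h - 2)*(h + 4)*(h - 2)
(3) = (s)*(s^2 + 3*s - 4) = s*(s - 1)*(s + 4)
(4) = (p - 3)*(p^2 + 2*p) = (p - 3)*(p + 2)*(p)
(5) = (a - 5)*(a^2 - 1) = (a - 5)*(a - 1)*(a + 1)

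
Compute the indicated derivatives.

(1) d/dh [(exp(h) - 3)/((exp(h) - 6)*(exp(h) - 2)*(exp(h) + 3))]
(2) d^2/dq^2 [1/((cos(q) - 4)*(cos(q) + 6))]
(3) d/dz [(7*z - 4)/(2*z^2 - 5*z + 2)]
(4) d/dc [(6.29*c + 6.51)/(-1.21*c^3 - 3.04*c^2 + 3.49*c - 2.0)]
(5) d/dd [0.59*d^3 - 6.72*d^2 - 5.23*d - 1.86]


(1) = 2*(-exp(2*h) + 7*exp(h) - 15)*exp(2*h)/(exp(6*h) - 10*exp(5*h) + exp(4*h) + 192*exp(3*h) - 216*exp(2*h) - 864*exp(h) + 1296)
(2) = (-4*sin(q)^4 + 102*sin(q)^2 - 81*cos(q)/2 - 3*cos(3*q)/2 - 42)/((cos(q) - 4)^3*(cos(q) + 6)^3)
(3) = 2*(-7*z^2 + 8*z - 3)/(4*z^4 - 20*z^3 + 33*z^2 - 20*z + 4)
(4) = (15.2218*c^3 + 42.7529*c^2 + 39.5808*c - 35.2999)/(1.4641*c^6 + 7.3568*c^5 + 0.7958*c^4 - 16.3792*c^3 + 24.3401*c^2 - 13.96*c + 4.0)
(5) = 1.77*d^2 - 13.44*d - 5.23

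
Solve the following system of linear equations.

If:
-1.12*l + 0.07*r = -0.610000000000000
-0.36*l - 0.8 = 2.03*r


Then:
l = 0.51
r = -0.49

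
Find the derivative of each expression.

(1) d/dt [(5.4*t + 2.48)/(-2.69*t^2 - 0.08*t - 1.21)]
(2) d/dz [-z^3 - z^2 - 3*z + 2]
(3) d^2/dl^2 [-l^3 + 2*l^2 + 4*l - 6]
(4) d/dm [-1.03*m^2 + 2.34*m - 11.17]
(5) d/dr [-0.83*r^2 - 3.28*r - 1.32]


(1) = (14.526*t^2 + 13.3424*t - 6.3356)/(7.2361*t^4 + 0.4304*t^3 + 6.5162*t^2 + 0.1936*t + 1.4641)
(2) = -3*z^2 - 2*z - 3
(3) = 4 - 6*l
(4) = 2.34 - 2.06*m
(5) = -1.66*r - 3.28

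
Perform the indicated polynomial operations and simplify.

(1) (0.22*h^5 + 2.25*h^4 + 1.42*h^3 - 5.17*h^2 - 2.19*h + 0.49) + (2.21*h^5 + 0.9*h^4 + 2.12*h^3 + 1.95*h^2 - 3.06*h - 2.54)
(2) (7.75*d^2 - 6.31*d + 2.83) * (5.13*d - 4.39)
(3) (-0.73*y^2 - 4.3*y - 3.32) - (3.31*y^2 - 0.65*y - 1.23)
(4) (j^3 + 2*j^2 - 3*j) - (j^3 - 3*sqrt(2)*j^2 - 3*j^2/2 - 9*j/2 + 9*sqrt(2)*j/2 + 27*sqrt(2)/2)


(1) = 2.43*h^5 + 3.15*h^4 + 3.54*h^3 - 3.22*h^2 - 5.25*h - 2.05
(2) = 39.7575*d^3 - 66.3928*d^2 + 42.2188*d - 12.4237
(3) = -4.04*y^2 - 3.65*y - 2.09
(4) = 7*j^2/2 + 3*sqrt(2)*j^2 - 9*sqrt(2)*j/2 + 3*j/2 - 27*sqrt(2)/2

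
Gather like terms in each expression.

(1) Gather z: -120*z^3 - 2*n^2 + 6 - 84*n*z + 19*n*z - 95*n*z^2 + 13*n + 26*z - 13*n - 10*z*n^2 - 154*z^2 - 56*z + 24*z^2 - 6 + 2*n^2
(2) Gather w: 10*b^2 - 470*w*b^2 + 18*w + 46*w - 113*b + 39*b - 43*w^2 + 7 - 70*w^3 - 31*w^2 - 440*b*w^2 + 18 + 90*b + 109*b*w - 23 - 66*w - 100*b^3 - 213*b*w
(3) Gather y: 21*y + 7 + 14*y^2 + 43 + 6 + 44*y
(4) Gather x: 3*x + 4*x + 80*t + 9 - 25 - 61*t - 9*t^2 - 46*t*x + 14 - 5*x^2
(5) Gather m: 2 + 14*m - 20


(1) = -120*z^3 + z^2*(-95*n - 130) + z*(-10*n^2 - 65*n - 30)
(2) = -100*b^3 + 10*b^2 + 16*b - 70*w^3 + w^2*(-440*b - 74) + w*(-470*b^2 - 104*b - 2) + 2
(3) = 14*y^2 + 65*y + 56
(4) = -9*t^2 + 19*t - 5*x^2 + x*(7 - 46*t) - 2
(5) = 14*m - 18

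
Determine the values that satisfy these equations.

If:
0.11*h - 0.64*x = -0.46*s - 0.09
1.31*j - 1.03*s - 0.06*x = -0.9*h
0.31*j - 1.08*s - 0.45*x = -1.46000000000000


Then:
h = 124.874409700064 - 123.00370134014*x
j = 108.773069559668*x - 109.424122527122
s = 30.805232929164*x - 30.0569240587109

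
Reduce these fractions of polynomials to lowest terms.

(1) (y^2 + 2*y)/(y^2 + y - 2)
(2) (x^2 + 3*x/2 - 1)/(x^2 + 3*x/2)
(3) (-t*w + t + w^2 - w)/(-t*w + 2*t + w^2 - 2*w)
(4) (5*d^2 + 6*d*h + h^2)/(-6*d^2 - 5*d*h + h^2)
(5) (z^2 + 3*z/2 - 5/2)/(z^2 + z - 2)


(1) = y/(y - 1)
(2) = (2*x^2 + 3*x - 2)/(2*x^2 + 3*x)
(3) = (w - 1)/(w - 2)
(4) = (-5*d - h)/(6*d - h)
(5) = (2*z + 5)/(2*z + 4)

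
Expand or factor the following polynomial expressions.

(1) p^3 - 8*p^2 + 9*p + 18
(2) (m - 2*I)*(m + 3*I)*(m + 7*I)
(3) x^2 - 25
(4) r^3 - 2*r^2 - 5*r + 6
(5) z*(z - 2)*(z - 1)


(1) = (p - 6)*(p - 3)*(p + 1)
(2) = m^3 + 8*I*m^2 - m + 42*I
(3) = (x - 5)*(x + 5)
(4) = (r - 3)*(r - 1)*(r + 2)
(5) = z^3 - 3*z^2 + 2*z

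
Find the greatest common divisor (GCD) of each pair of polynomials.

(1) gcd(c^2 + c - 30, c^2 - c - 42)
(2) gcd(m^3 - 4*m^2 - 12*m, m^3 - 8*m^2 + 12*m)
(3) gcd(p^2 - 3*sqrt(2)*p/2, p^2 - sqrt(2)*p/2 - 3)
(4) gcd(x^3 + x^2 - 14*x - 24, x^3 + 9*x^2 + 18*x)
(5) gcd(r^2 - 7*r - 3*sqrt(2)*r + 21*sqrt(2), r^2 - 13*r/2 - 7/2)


(1) = c + 6
(2) = m^2 - 6*m
(3) = p - 3*sqrt(2)/2
(4) = x + 3
(5) = r - 7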